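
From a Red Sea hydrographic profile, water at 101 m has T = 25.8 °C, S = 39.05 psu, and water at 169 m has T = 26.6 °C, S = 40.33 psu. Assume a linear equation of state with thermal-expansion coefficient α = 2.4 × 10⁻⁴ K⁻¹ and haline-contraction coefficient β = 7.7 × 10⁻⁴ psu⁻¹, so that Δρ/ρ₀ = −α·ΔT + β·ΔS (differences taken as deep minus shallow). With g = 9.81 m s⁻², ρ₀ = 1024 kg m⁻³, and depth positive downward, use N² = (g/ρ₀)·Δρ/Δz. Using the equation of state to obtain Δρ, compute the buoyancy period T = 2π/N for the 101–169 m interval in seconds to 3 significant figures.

ΔT = +0.8 K, ΔS = +1.28 psu (deep − shallow).
Δρ/ρ₀ = −αΔT + βΔS = -1.92 × 10⁻⁴ + 9.856 × 10⁻⁴ = 7.936 × 10⁻⁴, so Δρ ≈ 0.8126 kg m⁻³.
N² = (g/ρ₀)·Δρ/Δz = g·(Δρ/ρ₀)/Δz = 9.81 × 7.936 × 10⁻⁴ / 68 = 1.1449 × 10⁻⁴ s⁻².
N = √(1.1449 × 10⁻⁴) = 0.010700 rad s⁻¹ → T = 2π/N = 587.21 s ≈ 587 s.

587 s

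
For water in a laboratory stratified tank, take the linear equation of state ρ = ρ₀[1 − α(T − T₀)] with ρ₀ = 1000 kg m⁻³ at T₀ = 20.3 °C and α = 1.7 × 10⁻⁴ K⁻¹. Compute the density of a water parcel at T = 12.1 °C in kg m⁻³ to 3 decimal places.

T − T₀ = -8.2 K.
Bracket = 1 − α·(-8.2) = 1 + (1.394 × 10⁻³) = 1.0013940.
ρ = 1000 × 1.0013940 = 1001.394 kg m⁻³.

1001.394 kg m⁻³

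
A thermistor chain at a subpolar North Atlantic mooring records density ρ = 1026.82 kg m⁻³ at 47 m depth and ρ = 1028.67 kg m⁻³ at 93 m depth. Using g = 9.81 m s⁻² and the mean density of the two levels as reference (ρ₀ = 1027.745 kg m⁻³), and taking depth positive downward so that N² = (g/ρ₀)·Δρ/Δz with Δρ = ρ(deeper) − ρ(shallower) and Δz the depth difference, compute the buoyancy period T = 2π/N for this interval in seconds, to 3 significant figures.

Δρ = 1028.67 − 1026.82 = 1.85 kg m⁻³ over Δz = 93 − 47 = 46 m.
N² = (9.81/1027.745) × (1.85/46) = 3.8388 × 10⁻⁴ s⁻².
N = √(3.8388 × 10⁻⁴) = 0.019593 rad s⁻¹, so T = 2π/N = 320.69 s ≈ 321 s.

321 s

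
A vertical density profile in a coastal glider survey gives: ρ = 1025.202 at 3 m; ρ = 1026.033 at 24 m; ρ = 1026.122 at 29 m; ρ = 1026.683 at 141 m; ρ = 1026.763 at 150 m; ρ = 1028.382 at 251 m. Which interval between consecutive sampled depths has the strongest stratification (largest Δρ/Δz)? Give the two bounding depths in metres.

Compute the density gradient over each adjacent pair:
  3–24 m: Δρ/Δz = 0.831/21 = 0.040 kg m⁻⁴
  24–29 m: Δρ/Δz = 0.089/5 = 0.018 kg m⁻⁴
  29–141 m: Δρ/Δz = 0.561/112 = 5.0 × 10⁻³ kg m⁻⁴
  141–150 m: Δρ/Δz = 0.080/9 = 8.9 × 10⁻³ kg m⁻⁴
  150–251 m: Δρ/Δz = 1.619/101 = 0.016 kg m⁻⁴
The largest gradient is in the 3–24 m interval — the pycnocline.

3–24 m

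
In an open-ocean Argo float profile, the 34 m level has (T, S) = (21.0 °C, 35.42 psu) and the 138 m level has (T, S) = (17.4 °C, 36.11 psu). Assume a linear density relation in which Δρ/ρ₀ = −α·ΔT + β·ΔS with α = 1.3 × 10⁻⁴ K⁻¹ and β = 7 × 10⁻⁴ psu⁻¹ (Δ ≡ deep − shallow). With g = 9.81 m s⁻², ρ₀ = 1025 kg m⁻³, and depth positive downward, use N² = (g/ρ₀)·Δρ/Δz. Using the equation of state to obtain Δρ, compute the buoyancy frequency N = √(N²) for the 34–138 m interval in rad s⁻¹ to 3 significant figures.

9.47 × 10⁻³ rad s⁻¹

ΔT = -3.6 K, ΔS = +0.69 psu (deep − shallow).
Δρ/ρ₀ = −αΔT + βΔS = 4.68 × 10⁻⁴ + 4.83 × 10⁻⁴ = 9.51 × 10⁻⁴, so Δρ ≈ 0.9748 kg m⁻³.
N² = (g/ρ₀)·Δρ/Δz = g·(Δρ/ρ₀)/Δz = 9.81 × 9.51 × 10⁻⁴ / 104 = 8.9705 × 10⁻⁵ s⁻².
N = √(8.9705 × 10⁻⁵) = 9.4713 × 10⁻³ rad s⁻¹ ≈ 9.47 × 10⁻³ rad s⁻¹.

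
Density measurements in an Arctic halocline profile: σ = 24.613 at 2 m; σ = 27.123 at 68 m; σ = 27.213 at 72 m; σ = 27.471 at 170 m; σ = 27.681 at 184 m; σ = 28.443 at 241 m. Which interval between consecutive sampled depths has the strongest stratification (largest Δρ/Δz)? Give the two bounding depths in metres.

2–68 m

Compute the density gradient over each adjacent pair:
  2–68 m: Δρ/Δz = 2.510/66 = 0.038 kg m⁻⁴
  68–72 m: Δρ/Δz = 0.090/4 = 0.022 kg m⁻⁴
  72–170 m: Δρ/Δz = 0.258/98 = 2.6 × 10⁻³ kg m⁻⁴
  170–184 m: Δρ/Δz = 0.210/14 = 0.015 kg m⁻⁴
  184–241 m: Δρ/Δz = 0.762/57 = 0.013 kg m⁻⁴
The largest gradient is in the 2–68 m interval — the pycnocline.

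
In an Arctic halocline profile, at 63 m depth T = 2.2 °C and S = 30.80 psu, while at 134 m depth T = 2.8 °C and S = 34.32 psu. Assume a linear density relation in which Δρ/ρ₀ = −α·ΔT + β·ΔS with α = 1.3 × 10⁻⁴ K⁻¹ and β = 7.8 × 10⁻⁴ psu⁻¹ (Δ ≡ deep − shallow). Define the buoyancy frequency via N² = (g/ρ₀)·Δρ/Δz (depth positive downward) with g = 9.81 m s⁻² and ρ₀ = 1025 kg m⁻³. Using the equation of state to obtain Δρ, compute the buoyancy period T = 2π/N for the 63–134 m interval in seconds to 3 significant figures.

ΔT = +0.6 K, ΔS = +3.52 psu (deep − shallow).
Δρ/ρ₀ = −αΔT + βΔS = -7.80 × 10⁻⁵ + 2.7456 × 10⁻³ = 2.6676 × 10⁻³, so Δρ ≈ 2.734 kg m⁻³.
N² = (g/ρ₀)·Δρ/Δz = g·(Δρ/ρ₀)/Δz = 9.81 × 2.6676 × 10⁻³ / 71 = 3.6858 × 10⁻⁴ s⁻².
N = √(3.6858 × 10⁻⁴) = 0.019198 rad s⁻¹ → T = 2π/N = 327.28 s ≈ 327 s.

327 s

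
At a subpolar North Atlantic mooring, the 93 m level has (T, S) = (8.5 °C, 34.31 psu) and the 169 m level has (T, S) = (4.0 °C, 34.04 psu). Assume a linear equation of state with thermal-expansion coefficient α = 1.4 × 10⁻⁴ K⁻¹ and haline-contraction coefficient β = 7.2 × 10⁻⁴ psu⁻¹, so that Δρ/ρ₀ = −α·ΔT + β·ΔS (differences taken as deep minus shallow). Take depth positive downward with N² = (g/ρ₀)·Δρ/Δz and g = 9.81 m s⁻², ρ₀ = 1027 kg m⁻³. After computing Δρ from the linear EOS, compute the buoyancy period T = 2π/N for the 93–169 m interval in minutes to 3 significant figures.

14.0 min

ΔT = -4.5 K, ΔS = -0.27 psu (deep − shallow).
Δρ/ρ₀ = −αΔT + βΔS = 6.30 × 10⁻⁴ − 1.944 × 10⁻⁴ = 4.356 × 10⁻⁴, so Δρ ≈ 0.4474 kg m⁻³.
N² = (g/ρ₀)·Δρ/Δz = g·(Δρ/ρ₀)/Δz = 9.81 × 4.356 × 10⁻⁴ / 76 = 5.6227 × 10⁻⁵ s⁻².
N = √(5.6227 × 10⁻⁵) = 7.4985 × 10⁻³ rad s⁻¹ → T = 2π/N = 837.93 s = 13.965 min ≈ 14.0 min.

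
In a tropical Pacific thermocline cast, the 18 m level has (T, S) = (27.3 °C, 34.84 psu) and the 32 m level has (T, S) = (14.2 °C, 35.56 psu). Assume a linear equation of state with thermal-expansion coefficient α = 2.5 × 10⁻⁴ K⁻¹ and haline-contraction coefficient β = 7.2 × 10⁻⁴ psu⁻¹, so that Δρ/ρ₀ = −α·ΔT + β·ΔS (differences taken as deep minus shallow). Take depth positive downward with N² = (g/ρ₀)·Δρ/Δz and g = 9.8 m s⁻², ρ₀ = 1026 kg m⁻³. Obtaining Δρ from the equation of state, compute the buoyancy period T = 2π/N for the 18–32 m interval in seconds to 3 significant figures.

122 s

ΔT = -13.1 K, ΔS = +0.72 psu (deep − shallow).
Δρ/ρ₀ = −αΔT + βΔS = 3.275 × 10⁻³ + 5.184 × 10⁻⁴ = 3.7934 × 10⁻³, so Δρ ≈ 3.892 kg m⁻³.
N² = (g/ρ₀)·Δρ/Δz = g·(Δρ/ρ₀)/Δz = 9.8 × 3.7934 × 10⁻³ / 14 = 2.6554 × 10⁻³ s⁻².
N = √(2.6554 × 10⁻³) = 0.051531 rad s⁻¹ → T = 2π/N = 121.93 s ≈ 122 s.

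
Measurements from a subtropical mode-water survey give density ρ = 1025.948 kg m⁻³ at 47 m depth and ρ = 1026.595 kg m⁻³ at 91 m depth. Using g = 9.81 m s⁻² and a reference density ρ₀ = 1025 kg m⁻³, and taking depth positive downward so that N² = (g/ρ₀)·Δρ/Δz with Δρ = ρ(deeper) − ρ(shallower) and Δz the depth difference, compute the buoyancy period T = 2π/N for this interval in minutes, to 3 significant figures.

Δρ = 1026.595 − 1025.948 = 0.647 kg m⁻³ over Δz = 91 − 47 = 44 m.
N² = (9.81/1025) × (0.647/44) = 1.4073 × 10⁻⁴ s⁻².
N = √(1.4073 × 10⁻⁴) = 0.011863 rad s⁻¹, so T = 2π/N = 529.65 s = 8.8275 min ≈ 8.83 min.

8.83 min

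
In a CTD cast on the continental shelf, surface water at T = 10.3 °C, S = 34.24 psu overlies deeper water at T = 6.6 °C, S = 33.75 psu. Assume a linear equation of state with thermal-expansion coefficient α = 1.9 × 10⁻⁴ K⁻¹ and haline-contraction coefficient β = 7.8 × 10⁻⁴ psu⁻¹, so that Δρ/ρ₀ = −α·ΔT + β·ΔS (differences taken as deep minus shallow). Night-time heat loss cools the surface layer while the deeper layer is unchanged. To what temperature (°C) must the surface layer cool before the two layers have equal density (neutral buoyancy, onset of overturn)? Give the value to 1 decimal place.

8.6 °C

Neutral buoyancy requires Δρ = 0, i.e. −α(T_deep − T_surf′) + β(S_deep − S_surf) = 0.
T_surf′ = T_deep − (β/α)·ΔS = 6.6 − (7.8 × 10⁻⁴/1.9 × 10⁻⁴)·(-0.49) = 8.612 °C.
Cooling required: 10.3 − (8.612) = 1.688 °C.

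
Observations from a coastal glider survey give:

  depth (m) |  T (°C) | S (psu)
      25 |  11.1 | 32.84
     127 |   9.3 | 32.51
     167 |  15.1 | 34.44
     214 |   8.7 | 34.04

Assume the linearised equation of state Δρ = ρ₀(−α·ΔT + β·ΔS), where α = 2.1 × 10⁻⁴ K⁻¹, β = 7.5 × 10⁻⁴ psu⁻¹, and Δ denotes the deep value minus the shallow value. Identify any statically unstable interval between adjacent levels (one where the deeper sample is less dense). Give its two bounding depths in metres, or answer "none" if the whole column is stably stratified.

none

Evaluate Δρ/ρ₀ = −αΔT + βΔS across each adjacent pair:
  25–127 m: −αΔT+βΔS = −(2.1 × 10⁻⁴)(-1.8)+(7.5 × 10⁻⁴)(-0.33) = 1.3 × 10⁻⁴ → stable
  127–167 m: −αΔT+βΔS = −(2.1 × 10⁻⁴)(+5.8)+(7.5 × 10⁻⁴)(+1.93) = 2.3 × 10⁻⁴ → stable
  167–214 m: −αΔT+βΔS = −(2.1 × 10⁻⁴)(-6.4)+(7.5 × 10⁻⁴)(-0.40) = 1.0 × 10⁻³ → stable
Every interval has Δρ > 0: the column is stably stratified throughout.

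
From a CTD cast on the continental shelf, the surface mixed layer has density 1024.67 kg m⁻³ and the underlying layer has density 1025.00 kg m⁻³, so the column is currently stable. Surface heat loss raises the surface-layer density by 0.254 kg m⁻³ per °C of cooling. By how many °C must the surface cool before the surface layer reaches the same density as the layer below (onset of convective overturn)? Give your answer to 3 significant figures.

1.30 °C

Density deficit of the surface layer: 1025.00 − 1024.67 = 0.33 kg m⁻³.
Required change = 0.33 / 0.254 = 1.30 °C.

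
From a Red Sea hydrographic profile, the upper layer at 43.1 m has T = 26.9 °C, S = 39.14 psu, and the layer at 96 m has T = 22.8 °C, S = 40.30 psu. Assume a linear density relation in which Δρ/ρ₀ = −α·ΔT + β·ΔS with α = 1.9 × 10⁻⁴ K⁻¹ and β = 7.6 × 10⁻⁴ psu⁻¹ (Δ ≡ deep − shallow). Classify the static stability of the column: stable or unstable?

stable

ΔT = 22.8 − 26.9 = -4.1 K and ΔS = 40.30 − 39.14 = +1.16 psu (deep − shallow).
−αΔT = 7.79 × 10⁻⁴; βΔS = 8.816 × 10⁻⁴; sum Δρ/ρ₀ = 1.6606 × 10⁻³.
Δρ/ρ₀ > 0, so Δρ > 0: deeper water is denser → statically stable.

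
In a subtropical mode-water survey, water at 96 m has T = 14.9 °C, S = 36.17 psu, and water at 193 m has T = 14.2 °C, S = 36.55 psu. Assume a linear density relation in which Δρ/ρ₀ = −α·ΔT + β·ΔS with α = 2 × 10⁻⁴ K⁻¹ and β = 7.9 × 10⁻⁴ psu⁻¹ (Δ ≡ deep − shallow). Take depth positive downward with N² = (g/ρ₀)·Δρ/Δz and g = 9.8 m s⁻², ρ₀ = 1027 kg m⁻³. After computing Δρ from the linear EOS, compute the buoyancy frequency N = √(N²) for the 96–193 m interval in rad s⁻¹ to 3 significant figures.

6.67 × 10⁻³ rad s⁻¹

ΔT = -0.7 K, ΔS = +0.38 psu (deep − shallow).
Δρ/ρ₀ = −αΔT + βΔS = 1.40 × 10⁻⁴ + 3.002 × 10⁻⁴ = 4.402 × 10⁻⁴, so Δρ ≈ 0.4521 kg m⁻³.
N² = (g/ρ₀)·Δρ/Δz = g·(Δρ/ρ₀)/Δz = 9.8 × 4.402 × 10⁻⁴ / 97 = 4.4474 × 10⁻⁵ s⁻².
N = √(4.4474 × 10⁻⁵) = 6.6689 × 10⁻³ rad s⁻¹ ≈ 6.67 × 10⁻³ rad s⁻¹.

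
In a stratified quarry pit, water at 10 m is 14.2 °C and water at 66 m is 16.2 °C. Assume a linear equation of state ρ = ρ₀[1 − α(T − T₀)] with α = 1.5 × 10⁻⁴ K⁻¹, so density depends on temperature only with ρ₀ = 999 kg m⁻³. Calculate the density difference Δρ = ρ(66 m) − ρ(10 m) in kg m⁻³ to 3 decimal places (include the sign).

-0.300 kg m⁻³

ΔT = +2.0 K, Δρ/ρ₀ = −αΔT = -3.00 × 10⁻⁴.
Δρ = 999 × (-3.00 × 10⁻⁴) = -0.300 kg m⁻³.
Negative Δρ: lighter below, statically unstable.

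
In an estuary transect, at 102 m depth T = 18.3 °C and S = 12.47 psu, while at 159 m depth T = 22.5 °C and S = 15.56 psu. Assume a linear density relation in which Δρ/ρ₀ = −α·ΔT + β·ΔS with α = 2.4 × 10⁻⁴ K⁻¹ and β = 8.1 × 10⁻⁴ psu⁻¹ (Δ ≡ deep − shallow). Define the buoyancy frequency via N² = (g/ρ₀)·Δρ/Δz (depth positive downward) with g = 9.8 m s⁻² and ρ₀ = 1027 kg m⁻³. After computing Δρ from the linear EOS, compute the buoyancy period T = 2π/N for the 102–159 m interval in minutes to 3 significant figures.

6.53 min

ΔT = +4.2 K, ΔS = +3.09 psu (deep − shallow).
Δρ/ρ₀ = −αΔT + βΔS = -1.008 × 10⁻³ + 2.5029 × 10⁻³ = 1.4949 × 10⁻³, so Δρ ≈ 1.535 kg m⁻³.
N² = (g/ρ₀)·Δρ/Δz = g·(Δρ/ρ₀)/Δz = 9.8 × 1.4949 × 10⁻³ / 57 = 2.5702 × 10⁻⁴ s⁻².
N = √(2.5702 × 10⁻⁴) = 0.016032 rad s⁻¹ → T = 2π/N = 391.92 s = 6.5320 min ≈ 6.53 min.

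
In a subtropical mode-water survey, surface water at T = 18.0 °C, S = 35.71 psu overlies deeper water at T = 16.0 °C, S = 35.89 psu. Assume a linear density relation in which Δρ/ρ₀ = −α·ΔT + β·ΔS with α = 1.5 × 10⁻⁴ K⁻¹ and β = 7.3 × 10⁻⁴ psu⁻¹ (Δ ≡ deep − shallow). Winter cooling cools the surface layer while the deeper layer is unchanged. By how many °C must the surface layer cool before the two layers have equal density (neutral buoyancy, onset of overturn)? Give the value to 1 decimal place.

Neutral buoyancy requires Δρ = 0, i.e. −α(T_deep − T_surf′) + β(S_deep − S_surf) = 0.
T_surf′ = T_deep − (β/α)·ΔS = 16.0 − (7.3 × 10⁻⁴/1.5 × 10⁻⁴)·(+0.18) = 15.124 °C.
Cooling required: 18.0 − (15.124) = 2.876 °C.

2.9 °C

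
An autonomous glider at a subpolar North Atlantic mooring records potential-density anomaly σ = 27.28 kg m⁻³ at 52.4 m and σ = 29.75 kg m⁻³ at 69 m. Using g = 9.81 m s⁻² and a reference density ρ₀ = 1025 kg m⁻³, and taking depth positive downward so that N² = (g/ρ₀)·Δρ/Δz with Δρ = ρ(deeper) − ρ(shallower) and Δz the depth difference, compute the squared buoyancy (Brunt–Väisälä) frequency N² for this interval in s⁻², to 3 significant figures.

1.42 × 10⁻³ s⁻²

Δρ = 1029.75 − 1027.28 = 2.47 kg m⁻³ over Δz = 69 − 52.4 = 16.6 m.
N² = (9.81/1025) × (2.47/16.6) = 1.4241 × 10⁻³ s⁻² ≈ 1.42 × 10⁻³ s⁻².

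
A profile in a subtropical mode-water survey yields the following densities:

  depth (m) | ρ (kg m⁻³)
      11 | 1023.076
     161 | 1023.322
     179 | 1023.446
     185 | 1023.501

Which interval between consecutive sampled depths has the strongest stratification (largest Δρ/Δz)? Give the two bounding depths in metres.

179–185 m

Compute the density gradient over each adjacent pair:
  11–161 m: Δρ/Δz = 0.246/150 = 1.6 × 10⁻³ kg m⁻⁴
  161–179 m: Δρ/Δz = 0.124/18 = 6.9 × 10⁻³ kg m⁻⁴
  179–185 m: Δρ/Δz = 0.055/6 = 9.2 × 10⁻³ kg m⁻⁴
The largest gradient is in the 179–185 m interval — the pycnocline.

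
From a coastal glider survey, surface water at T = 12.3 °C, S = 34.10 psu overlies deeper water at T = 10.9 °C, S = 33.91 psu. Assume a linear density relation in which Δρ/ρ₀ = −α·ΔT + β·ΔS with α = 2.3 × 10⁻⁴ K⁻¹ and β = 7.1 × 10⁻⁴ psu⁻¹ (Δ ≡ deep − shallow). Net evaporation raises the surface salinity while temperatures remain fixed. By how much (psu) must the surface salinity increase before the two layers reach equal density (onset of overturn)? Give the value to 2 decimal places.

Neutral buoyancy requires −α(T_deep − T_surf) + β(S_deep − S_surf′) = 0.
S_surf′ = S_deep − (α/β)·ΔT = 33.91 − (2.3 × 10⁻⁴/7.1 × 10⁻⁴)·(-1.4) = 34.3635 psu.
Increase required: 34.3635 − 34.10 = 0.2635 psu.

0.26 psu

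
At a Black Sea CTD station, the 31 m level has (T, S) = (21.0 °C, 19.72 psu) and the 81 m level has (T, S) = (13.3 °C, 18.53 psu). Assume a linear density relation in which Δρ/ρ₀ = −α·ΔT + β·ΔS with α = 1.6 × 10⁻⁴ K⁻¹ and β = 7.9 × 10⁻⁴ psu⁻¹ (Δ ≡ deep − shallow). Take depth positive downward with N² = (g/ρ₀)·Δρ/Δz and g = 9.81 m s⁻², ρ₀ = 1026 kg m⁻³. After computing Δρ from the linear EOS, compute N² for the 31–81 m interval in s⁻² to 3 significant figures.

ΔT = -7.7 K, ΔS = -1.19 psu (deep − shallow).
Δρ/ρ₀ = −αΔT + βΔS = 1.232 × 10⁻³ − 9.401 × 10⁻⁴ = 2.919 × 10⁻⁴, so Δρ ≈ 0.2995 kg m⁻³.
N² = (g/ρ₀)·Δρ/Δz = g·(Δρ/ρ₀)/Δz = 9.81 × 2.919 × 10⁻⁴ / 50 = 5.7271 × 10⁻⁵ s⁻² ≈ 5.73 × 10⁻⁵ s⁻².

5.73 × 10⁻⁵ s⁻²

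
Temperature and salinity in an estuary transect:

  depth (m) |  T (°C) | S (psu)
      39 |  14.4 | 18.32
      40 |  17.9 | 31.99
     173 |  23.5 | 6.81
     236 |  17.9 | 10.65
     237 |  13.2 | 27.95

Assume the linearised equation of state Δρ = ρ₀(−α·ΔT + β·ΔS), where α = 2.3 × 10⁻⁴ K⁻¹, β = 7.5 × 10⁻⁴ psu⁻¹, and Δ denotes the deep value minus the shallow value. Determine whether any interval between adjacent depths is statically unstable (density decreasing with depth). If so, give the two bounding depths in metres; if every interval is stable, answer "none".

40–173 m

Evaluate Δρ/ρ₀ = −αΔT + βΔS across each adjacent pair:
  39–40 m: −αΔT+βΔS = −(2.3 × 10⁻⁴)(+3.5)+(7.5 × 10⁻⁴)(+13.67) = 9.4 × 10⁻³ → stable
  40–173 m: −αΔT+βΔS = −(2.3 × 10⁻⁴)(+5.6)+(7.5 × 10⁻⁴)(-25.18) = -0.020 → UNSTABLE
  173–236 m: −αΔT+βΔS = −(2.3 × 10⁻⁴)(-5.6)+(7.5 × 10⁻⁴)(+3.84) = 4.2 × 10⁻³ → stable
  236–237 m: −αΔT+βΔS = −(2.3 × 10⁻⁴)(-4.7)+(7.5 × 10⁻⁴)(+17.30) = 0.014 → stable
The 40–173 m interval has Δρ < 0: lighter water underlies denser water.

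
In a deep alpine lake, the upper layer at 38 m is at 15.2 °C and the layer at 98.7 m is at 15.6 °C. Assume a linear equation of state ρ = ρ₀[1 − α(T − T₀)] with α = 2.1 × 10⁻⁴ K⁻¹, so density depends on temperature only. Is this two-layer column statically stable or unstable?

unstable

ΔT = 15.6 − 15.2 = +0.4 K, so Δρ/ρ₀ = −αΔT = -8.40 × 10⁻⁵.
Δρ/ρ₀ < 0, so Δρ < 0: deeper water is lighter → statically unstable; the column would overturn.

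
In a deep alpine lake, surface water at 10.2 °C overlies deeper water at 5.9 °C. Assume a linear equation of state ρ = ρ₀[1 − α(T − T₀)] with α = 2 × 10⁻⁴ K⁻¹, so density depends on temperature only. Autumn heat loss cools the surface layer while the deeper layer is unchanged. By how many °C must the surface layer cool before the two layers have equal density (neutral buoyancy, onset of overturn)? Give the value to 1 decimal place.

With temperature the only control, equal density requires T_surf′ = T_deep.
T_surf′ = 5.9 °C.
Cooling required: 10.2 − 5.9 = 4.3 °C.

4.3 °C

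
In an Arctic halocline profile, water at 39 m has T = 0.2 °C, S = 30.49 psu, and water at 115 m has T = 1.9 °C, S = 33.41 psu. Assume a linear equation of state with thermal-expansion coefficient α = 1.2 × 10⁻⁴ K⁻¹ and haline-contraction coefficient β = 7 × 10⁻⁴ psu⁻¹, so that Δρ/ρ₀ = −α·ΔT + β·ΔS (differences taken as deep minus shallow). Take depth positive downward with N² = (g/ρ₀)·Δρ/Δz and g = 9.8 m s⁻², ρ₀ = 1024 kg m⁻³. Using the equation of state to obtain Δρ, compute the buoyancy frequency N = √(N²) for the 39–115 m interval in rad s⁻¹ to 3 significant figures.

0.0154 rad s⁻¹

ΔT = +1.7 K, ΔS = +2.92 psu (deep − shallow).
Δρ/ρ₀ = −αΔT + βΔS = -2.04 × 10⁻⁴ + 2.044 × 10⁻³ = 1.84 × 10⁻³, so Δρ ≈ 1.884 kg m⁻³.
N² = (g/ρ₀)·Δρ/Δz = g·(Δρ/ρ₀)/Δz = 9.8 × 1.84 × 10⁻³ / 76 = 2.3726 × 10⁻⁴ s⁻².
N = √(2.3726 × 10⁻⁴) = 0.015403 rad s⁻¹ ≈ 0.0154 rad s⁻¹.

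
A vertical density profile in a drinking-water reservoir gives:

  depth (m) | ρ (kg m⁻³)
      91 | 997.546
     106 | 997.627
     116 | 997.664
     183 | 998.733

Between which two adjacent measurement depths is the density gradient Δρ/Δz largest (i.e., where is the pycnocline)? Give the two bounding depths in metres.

Compute the density gradient over each adjacent pair:
  91–106 m: Δρ/Δz = 0.081/15 = 5.4 × 10⁻³ kg m⁻⁴
  106–116 m: Δρ/Δz = 0.037/10 = 3.7 × 10⁻³ kg m⁻⁴
  116–183 m: Δρ/Δz = 1.069/67 = 0.016 kg m⁻⁴
The largest gradient is in the 116–183 m interval — the pycnocline.

116–183 m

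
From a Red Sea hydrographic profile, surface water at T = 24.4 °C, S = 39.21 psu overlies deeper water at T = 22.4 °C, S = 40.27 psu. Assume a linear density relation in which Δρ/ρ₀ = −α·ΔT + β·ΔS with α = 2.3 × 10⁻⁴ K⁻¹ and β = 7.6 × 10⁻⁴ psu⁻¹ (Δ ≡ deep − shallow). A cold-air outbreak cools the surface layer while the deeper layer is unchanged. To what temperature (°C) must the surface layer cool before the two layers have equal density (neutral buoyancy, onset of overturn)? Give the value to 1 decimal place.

18.9 °C

Neutral buoyancy requires Δρ = 0, i.e. −α(T_deep − T_surf′) + β(S_deep − S_surf) = 0.
T_surf′ = T_deep − (β/α)·ΔS = 22.4 − (7.6 × 10⁻⁴/2.3 × 10⁻⁴)·(+1.06) = 18.897 °C.
Cooling required: 24.4 − (18.897) = 5.503 °C.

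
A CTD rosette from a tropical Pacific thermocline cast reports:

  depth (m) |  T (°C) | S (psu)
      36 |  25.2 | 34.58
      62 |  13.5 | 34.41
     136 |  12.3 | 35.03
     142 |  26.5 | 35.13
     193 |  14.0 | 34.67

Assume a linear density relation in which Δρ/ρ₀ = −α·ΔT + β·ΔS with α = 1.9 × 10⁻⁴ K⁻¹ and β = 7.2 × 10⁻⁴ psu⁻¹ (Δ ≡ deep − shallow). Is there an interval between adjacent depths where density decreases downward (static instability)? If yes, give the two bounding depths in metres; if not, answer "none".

Evaluate Δρ/ρ₀ = −αΔT + βΔS across each adjacent pair:
  36–62 m: −αΔT+βΔS = −(1.9 × 10⁻⁴)(-11.7)+(7.2 × 10⁻⁴)(-0.17) = 2.1 × 10⁻³ → stable
  62–136 m: −αΔT+βΔS = −(1.9 × 10⁻⁴)(-1.2)+(7.2 × 10⁻⁴)(+0.62) = 6.7 × 10⁻⁴ → stable
  136–142 m: −αΔT+βΔS = −(1.9 × 10⁻⁴)(+14.2)+(7.2 × 10⁻⁴)(+0.10) = -2.6 × 10⁻³ → UNSTABLE
  142–193 m: −αΔT+βΔS = −(1.9 × 10⁻⁴)(-12.5)+(7.2 × 10⁻⁴)(-0.46) = 2.0 × 10⁻³ → stable
The 136–142 m interval has Δρ < 0: lighter water underlies denser water.

136–142 m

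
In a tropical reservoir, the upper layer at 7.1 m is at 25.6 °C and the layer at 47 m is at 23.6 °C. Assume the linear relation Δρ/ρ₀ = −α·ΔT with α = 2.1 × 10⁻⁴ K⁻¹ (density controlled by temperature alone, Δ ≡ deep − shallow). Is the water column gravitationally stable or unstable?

ΔT = 23.6 − 25.6 = -2.0 K, so Δρ/ρ₀ = −αΔT = 4.20 × 10⁻⁴.
Δρ/ρ₀ > 0, so Δρ > 0: deeper water is denser → statically stable.

stable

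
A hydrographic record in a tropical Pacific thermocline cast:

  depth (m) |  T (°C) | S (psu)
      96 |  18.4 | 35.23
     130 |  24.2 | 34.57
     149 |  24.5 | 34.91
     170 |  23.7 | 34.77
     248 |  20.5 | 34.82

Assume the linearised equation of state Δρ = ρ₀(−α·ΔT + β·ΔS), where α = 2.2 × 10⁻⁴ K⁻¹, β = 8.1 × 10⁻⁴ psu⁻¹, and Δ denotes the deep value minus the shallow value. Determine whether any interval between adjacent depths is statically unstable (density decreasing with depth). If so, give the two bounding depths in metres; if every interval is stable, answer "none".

96–130 m

Evaluate Δρ/ρ₀ = −αΔT + βΔS across each adjacent pair:
  96–130 m: −αΔT+βΔS = −(2.2 × 10⁻⁴)(+5.8)+(8.1 × 10⁻⁴)(-0.66) = -1.8 × 10⁻³ → UNSTABLE
  130–149 m: −αΔT+βΔS = −(2.2 × 10⁻⁴)(+0.3)+(8.1 × 10⁻⁴)(+0.34) = 2.1 × 10⁻⁴ → stable
  149–170 m: −αΔT+βΔS = −(2.2 × 10⁻⁴)(-0.8)+(8.1 × 10⁻⁴)(-0.14) = 6.3 × 10⁻⁵ → stable
  170–248 m: −αΔT+βΔS = −(2.2 × 10⁻⁴)(-3.2)+(8.1 × 10⁻⁴)(+0.05) = 7.4 × 10⁻⁴ → stable
The 96–130 m interval has Δρ < 0: lighter water underlies denser water.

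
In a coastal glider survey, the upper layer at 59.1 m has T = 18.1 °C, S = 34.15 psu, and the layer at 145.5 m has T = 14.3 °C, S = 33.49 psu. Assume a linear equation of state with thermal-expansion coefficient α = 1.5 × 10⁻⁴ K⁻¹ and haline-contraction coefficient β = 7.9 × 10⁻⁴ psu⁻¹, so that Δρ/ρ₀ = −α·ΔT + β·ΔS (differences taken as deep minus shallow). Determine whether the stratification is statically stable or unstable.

ΔT = 14.3 − 18.1 = -3.8 K and ΔS = 33.49 − 34.15 = -0.66 psu (deep − shallow).
−αΔT = 5.70 × 10⁻⁴; βΔS = -5.214 × 10⁻⁴; sum Δρ/ρ₀ = 4.86 × 10⁻⁵.
Δρ/ρ₀ > 0, so Δρ > 0: deeper water is denser → statically stable.

stable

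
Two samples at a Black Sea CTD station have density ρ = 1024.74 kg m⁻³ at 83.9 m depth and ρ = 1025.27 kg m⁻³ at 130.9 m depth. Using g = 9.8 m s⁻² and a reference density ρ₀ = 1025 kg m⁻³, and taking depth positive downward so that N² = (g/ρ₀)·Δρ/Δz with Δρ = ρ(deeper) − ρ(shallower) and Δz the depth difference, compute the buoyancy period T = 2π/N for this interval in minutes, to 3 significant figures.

10.1 min

Δρ = 1025.27 − 1024.74 = 0.53 kg m⁻³ over Δz = 130.9 − 83.9 = 47 m.
N² = (9.8/1025) × (0.53/47) = 1.0782 × 10⁻⁴ s⁻².
N = √(1.0782 × 10⁻⁴) = 0.010384 rad s⁻¹, so T = 2π/N = 605.08 s = 10.085 min ≈ 10.1 min.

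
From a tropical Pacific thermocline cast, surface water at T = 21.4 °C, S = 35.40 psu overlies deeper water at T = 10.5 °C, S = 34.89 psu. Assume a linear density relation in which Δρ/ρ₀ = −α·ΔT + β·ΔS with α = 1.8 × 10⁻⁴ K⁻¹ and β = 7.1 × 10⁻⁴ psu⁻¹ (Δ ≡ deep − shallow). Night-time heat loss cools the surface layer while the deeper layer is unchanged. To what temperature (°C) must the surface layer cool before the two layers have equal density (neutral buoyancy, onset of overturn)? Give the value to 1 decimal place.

12.5 °C

Neutral buoyancy requires Δρ = 0, i.e. −α(T_deep − T_surf′) + β(S_deep − S_surf) = 0.
T_surf′ = T_deep − (β/α)·ΔS = 10.5 − (7.1 × 10⁻⁴/1.8 × 10⁻⁴)·(-0.51) = 12.512 °C.
Cooling required: 21.4 − (12.512) = 8.888 °C.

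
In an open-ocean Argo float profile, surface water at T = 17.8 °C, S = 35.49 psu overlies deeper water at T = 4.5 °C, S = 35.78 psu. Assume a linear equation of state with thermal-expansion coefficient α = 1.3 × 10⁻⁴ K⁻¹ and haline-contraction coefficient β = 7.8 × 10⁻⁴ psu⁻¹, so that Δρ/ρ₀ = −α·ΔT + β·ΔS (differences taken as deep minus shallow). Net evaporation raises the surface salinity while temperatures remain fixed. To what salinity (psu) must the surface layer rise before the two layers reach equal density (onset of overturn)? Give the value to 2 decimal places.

Neutral buoyancy requires −α(T_deep − T_surf) + β(S_deep − S_surf′) = 0.
S_surf′ = S_deep − (α/β)·ΔT = 35.78 − (1.3 × 10⁻⁴/7.8 × 10⁻⁴)·(-13.3) = 37.9967 psu.
Increase required: 37.9967 − 35.49 = 2.5067 psu.

38.00 psu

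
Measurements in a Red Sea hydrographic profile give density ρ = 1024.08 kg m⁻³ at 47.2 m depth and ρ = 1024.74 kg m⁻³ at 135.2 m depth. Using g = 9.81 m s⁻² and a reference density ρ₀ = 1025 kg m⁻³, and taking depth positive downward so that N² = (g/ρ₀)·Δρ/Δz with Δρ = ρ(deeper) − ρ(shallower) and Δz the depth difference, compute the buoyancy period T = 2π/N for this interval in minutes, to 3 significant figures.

Δρ = 1024.74 − 1024.08 = 0.66 kg m⁻³ over Δz = 135.2 − 47.2 = 88 m.
N² = (9.81/1025) × (0.66/88) = 7.1780 × 10⁻⁵ s⁻².
N = √(7.1780 × 10⁻⁵) = 8.4723 × 10⁻³ rad s⁻¹, so T = 2π/N = 741.62 s = 12.360 min ≈ 12.4 min.
Since Δρ > 0 the layer is stably stratified.

12.4 min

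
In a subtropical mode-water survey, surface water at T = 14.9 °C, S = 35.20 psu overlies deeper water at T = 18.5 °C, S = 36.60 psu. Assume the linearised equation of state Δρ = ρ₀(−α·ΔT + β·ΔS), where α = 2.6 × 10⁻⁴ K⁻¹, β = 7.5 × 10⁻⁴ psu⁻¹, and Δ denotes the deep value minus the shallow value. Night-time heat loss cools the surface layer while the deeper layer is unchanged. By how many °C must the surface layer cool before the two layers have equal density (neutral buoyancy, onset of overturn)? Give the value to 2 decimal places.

0.44 °C

Neutral buoyancy requires Δρ = 0, i.e. −α(T_deep − T_surf′) + β(S_deep − S_surf) = 0.
T_surf′ = T_deep − (β/α)·ΔS = 18.5 − (7.5 × 10⁻⁴/2.6 × 10⁻⁴)·(+1.40) = 14.4615 °C.
Cooling required: 14.9 − (14.4615) = 0.4385 °C.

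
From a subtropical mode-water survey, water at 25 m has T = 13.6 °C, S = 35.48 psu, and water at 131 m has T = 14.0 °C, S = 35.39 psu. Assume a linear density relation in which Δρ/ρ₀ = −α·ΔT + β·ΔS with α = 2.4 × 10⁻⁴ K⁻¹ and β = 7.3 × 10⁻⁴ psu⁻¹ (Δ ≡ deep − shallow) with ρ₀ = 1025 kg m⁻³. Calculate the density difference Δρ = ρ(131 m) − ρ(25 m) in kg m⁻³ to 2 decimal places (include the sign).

-0.17 kg m⁻³

ΔT = +0.4 K, ΔS = -0.09 psu (deep − shallow).
Δρ/ρ₀ = −(2.4 × 10⁻⁴)(+0.4) + (7.3 × 10⁻⁴)(-0.09) = -1.617 × 10⁻⁴.
Δρ = 1025 × (-1.617 × 10⁻⁴) = -0.17 kg m⁻³.
Negative Δρ: lighter below, statically unstable.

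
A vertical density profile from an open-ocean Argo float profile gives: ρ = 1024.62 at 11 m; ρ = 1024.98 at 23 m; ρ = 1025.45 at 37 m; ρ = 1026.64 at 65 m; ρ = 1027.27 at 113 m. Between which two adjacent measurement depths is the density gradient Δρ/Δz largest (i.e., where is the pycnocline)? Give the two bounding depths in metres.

Compute the density gradient over each adjacent pair:
  11–23 m: Δρ/Δz = 0.36/12 = 0.030 kg m⁻⁴
  23–37 m: Δρ/Δz = 0.47/14 = 0.034 kg m⁻⁴
  37–65 m: Δρ/Δz = 1.19/28 = 0.042 kg m⁻⁴
  65–113 m: Δρ/Δz = 0.63/48 = 0.013 kg m⁻⁴
The largest gradient is in the 37–65 m interval — the pycnocline.

37–65 m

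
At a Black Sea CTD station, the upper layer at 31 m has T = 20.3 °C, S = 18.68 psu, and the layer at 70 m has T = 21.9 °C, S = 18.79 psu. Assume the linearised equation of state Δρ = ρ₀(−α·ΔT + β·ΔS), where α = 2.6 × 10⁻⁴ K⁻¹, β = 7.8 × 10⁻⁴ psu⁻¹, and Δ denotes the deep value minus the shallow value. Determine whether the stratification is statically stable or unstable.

unstable

ΔT = 21.9 − 20.3 = +1.6 K and ΔS = 18.79 − 18.68 = +0.11 psu (deep − shallow).
−αΔT = -4.16 × 10⁻⁴; βΔS = 8.58 × 10⁻⁵; sum Δρ/ρ₀ = -3.302 × 10⁻⁴.
Δρ/ρ₀ < 0, so Δρ < 0: deeper water is lighter → statically unstable; the column would overturn.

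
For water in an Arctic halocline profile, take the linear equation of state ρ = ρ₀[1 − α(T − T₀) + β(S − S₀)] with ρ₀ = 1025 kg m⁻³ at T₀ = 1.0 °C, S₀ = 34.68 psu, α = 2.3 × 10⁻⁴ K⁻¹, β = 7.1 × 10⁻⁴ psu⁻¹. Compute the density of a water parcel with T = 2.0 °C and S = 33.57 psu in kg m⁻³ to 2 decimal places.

T − T₀ = +1.0 K, S − S₀ = -1.11 psu.
Bracket = 1 − α·(+1.0) + β·(-1.11) = 1 + (-1.0181 × 10⁻³) = 0.9989819.
ρ = 1025 × 0.9989819 = 1023.96 kg m⁻³.

1023.96 kg m⁻³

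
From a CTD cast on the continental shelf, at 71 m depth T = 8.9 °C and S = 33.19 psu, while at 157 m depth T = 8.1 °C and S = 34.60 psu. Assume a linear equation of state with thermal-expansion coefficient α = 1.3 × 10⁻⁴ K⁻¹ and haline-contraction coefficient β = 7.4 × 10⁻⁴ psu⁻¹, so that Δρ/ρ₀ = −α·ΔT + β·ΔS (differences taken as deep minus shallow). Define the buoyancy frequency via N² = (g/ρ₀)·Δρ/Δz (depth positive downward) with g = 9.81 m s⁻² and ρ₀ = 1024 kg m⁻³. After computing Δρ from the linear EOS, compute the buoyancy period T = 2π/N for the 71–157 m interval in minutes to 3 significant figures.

9.15 min

ΔT = -0.8 K, ΔS = +1.41 psu (deep − shallow).
Δρ/ρ₀ = −αΔT + βΔS = 1.04 × 10⁻⁴ + 1.0434 × 10⁻³ = 1.1474 × 10⁻³, so Δρ ≈ 1.175 kg m⁻³.
N² = (g/ρ₀)·Δρ/Δz = g·(Δρ/ρ₀)/Δz = 9.81 × 1.1474 × 10⁻³ / 86 = 1.3088 × 10⁻⁴ s⁻².
N = √(1.3088 × 10⁻⁴) = 0.011440 rad s⁻¹ → T = 2π/N = 549.23 s = 9.1538 min ≈ 9.15 min.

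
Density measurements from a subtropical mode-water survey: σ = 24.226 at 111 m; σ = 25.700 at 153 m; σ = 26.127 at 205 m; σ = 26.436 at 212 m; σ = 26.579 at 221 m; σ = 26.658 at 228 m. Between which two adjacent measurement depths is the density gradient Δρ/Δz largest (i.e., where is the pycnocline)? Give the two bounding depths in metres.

205–212 m

Compute the density gradient over each adjacent pair:
  111–153 m: Δρ/Δz = 1.474/42 = 0.035 kg m⁻⁴
  153–205 m: Δρ/Δz = 0.427/52 = 8.2 × 10⁻³ kg m⁻⁴
  205–212 m: Δρ/Δz = 0.309/7 = 0.044 kg m⁻⁴
  212–221 m: Δρ/Δz = 0.143/9 = 0.016 kg m⁻⁴
  221–228 m: Δρ/Δz = 0.079/7 = 0.011 kg m⁻⁴
The largest gradient is in the 205–212 m interval — the pycnocline.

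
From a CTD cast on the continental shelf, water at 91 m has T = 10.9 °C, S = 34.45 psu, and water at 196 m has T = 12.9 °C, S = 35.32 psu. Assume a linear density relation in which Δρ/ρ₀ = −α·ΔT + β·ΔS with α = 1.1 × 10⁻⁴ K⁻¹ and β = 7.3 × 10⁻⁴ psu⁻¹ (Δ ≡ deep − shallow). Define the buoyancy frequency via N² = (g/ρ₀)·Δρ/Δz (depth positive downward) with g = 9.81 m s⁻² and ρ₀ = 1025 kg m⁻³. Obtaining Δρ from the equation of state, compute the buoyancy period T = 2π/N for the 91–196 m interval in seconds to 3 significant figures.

1.01 × 10³ s

ΔT = +2.0 K, ΔS = +0.87 psu (deep − shallow).
Δρ/ρ₀ = −αΔT + βΔS = -2.20 × 10⁻⁴ + 6.351 × 10⁻⁴ = 4.151 × 10⁻⁴, so Δρ ≈ 0.4255 kg m⁻³.
N² = (g/ρ₀)·Δρ/Δz = g·(Δρ/ρ₀)/Δz = 9.81 × 4.151 × 10⁻⁴ / 105 = 3.8782 × 10⁻⁵ s⁻².
N = √(3.8782 × 10⁻⁵) = 6.2275 × 10⁻³ rad s⁻¹ → T = 2π/N = 1.0089 × 10³ s ≈ 1.01 × 10³ s.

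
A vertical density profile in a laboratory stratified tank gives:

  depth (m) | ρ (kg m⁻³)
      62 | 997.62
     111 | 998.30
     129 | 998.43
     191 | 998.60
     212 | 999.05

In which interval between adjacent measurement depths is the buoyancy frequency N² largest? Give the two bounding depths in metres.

191–212 m

Compute the density gradient over each adjacent pair:
  62–111 m: Δρ/Δz = 0.68/49 = 0.014 kg m⁻⁴
  111–129 m: Δρ/Δz = 0.13/18 = 7.2 × 10⁻³ kg m⁻⁴
  129–191 m: Δρ/Δz = 0.17/62 = 2.7 × 10⁻³ kg m⁻⁴
  191–212 m: Δρ/Δz = 0.45/21 = 0.021 kg m⁻⁴
The largest gradient is in the 191–212 m interval — the pycnocline.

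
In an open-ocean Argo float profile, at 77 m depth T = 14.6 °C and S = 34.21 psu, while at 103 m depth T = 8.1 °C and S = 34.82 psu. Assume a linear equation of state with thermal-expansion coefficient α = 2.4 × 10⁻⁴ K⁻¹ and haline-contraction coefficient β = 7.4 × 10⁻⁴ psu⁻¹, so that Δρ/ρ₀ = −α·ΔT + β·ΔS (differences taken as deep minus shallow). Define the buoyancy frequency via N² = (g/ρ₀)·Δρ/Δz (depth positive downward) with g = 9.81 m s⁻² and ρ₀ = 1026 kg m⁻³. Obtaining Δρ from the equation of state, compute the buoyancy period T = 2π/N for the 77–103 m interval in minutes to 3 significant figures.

3.80 min

ΔT = -6.5 K, ΔS = +0.61 psu (deep − shallow).
Δρ/ρ₀ = −αΔT + βΔS = 1.56 × 10⁻³ + 4.514 × 10⁻⁴ = 2.0114 × 10⁻³, so Δρ ≈ 2.064 kg m⁻³.
N² = (g/ρ₀)·Δρ/Δz = g·(Δρ/ρ₀)/Δz = 9.81 × 2.0114 × 10⁻³ / 26 = 7.5892 × 10⁻⁴ s⁻².
N = √(7.5892 × 10⁻⁴) = 0.027549 rad s⁻¹ → T = 2π/N = 228.07 s = 3.8012 min ≈ 3.80 min.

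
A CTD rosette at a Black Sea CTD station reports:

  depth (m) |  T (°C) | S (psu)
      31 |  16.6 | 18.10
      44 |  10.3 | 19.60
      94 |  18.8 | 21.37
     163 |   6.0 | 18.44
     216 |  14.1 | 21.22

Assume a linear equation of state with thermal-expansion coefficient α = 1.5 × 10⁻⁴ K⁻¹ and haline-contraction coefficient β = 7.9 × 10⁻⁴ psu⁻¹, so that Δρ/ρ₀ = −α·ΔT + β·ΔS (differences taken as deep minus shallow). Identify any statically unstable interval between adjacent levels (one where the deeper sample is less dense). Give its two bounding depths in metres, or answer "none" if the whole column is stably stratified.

Evaluate Δρ/ρ₀ = −αΔT + βΔS across each adjacent pair:
  31–44 m: −αΔT+βΔS = −(1.5 × 10⁻⁴)(-6.3)+(7.9 × 10⁻⁴)(+1.50) = 2.1 × 10⁻³ → stable
  44–94 m: −αΔT+βΔS = −(1.5 × 10⁻⁴)(+8.5)+(7.9 × 10⁻⁴)(+1.77) = 1.2 × 10⁻⁴ → stable
  94–163 m: −αΔT+βΔS = −(1.5 × 10⁻⁴)(-12.8)+(7.9 × 10⁻⁴)(-2.93) = -3.9 × 10⁻⁴ → UNSTABLE
  163–216 m: −αΔT+βΔS = −(1.5 × 10⁻⁴)(+8.1)+(7.9 × 10⁻⁴)(+2.78) = 9.8 × 10⁻⁴ → stable
The 94–163 m interval has Δρ < 0: lighter water underlies denser water.

94–163 m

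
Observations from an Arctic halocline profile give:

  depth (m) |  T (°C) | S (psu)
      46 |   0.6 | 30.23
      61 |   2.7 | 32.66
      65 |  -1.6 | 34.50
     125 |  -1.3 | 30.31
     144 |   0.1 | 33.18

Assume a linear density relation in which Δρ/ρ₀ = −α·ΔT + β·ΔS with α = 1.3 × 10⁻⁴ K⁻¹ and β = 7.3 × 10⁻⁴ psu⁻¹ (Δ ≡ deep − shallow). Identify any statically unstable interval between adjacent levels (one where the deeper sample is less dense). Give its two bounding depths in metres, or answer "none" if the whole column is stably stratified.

Evaluate Δρ/ρ₀ = −αΔT + βΔS across each adjacent pair:
  46–61 m: −αΔT+βΔS = −(1.3 × 10⁻⁴)(+2.1)+(7.3 × 10⁻⁴)(+2.43) = 1.5 × 10⁻³ → stable
  61–65 m: −αΔT+βΔS = −(1.3 × 10⁻⁴)(-4.3)+(7.3 × 10⁻⁴)(+1.84) = 1.9 × 10⁻³ → stable
  65–125 m: −αΔT+βΔS = −(1.3 × 10⁻⁴)(+0.3)+(7.3 × 10⁻⁴)(-4.19) = -3.1 × 10⁻³ → UNSTABLE
  125–144 m: −αΔT+βΔS = −(1.3 × 10⁻⁴)(+1.4)+(7.3 × 10⁻⁴)(+2.87) = 1.9 × 10⁻³ → stable
The 65–125 m interval has Δρ < 0: lighter water underlies denser water.

65–125 m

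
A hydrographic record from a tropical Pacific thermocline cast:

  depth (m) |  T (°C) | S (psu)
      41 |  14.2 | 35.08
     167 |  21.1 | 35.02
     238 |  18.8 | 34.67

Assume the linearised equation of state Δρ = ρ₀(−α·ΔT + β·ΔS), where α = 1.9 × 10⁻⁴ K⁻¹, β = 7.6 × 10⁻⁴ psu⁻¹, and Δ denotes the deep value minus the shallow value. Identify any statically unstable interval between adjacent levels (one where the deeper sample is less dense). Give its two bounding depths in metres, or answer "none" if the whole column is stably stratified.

Evaluate Δρ/ρ₀ = −αΔT + βΔS across each adjacent pair:
  41–167 m: −αΔT+βΔS = −(1.9 × 10⁻⁴)(+6.9)+(7.6 × 10⁻⁴)(-0.06) = -1.4 × 10⁻³ → UNSTABLE
  167–238 m: −αΔT+βΔS = −(1.9 × 10⁻⁴)(-2.3)+(7.6 × 10⁻⁴)(-0.35) = 1.7 × 10⁻⁴ → stable
The 41–167 m interval has Δρ < 0: lighter water underlies denser water.

41–167 m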